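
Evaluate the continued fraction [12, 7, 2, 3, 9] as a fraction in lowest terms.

Fold from the inside: start with 9/1.
  3 + 1/9 = 28/9
  2 + 9/28 = 65/28
  7 + 28/65 = 483/65
  12 + 65/483 = 5861/483

5861/483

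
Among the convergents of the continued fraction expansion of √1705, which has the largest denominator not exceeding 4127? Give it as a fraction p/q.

√1705 = [41; 3, 2, 3, 82, …] (period length 4).
Convergents:
  p_0/q_0 = 41/1
  p_1/q_1 = 124/3
  p_2/q_2 = 289/7
  p_3/q_3 = 991/24
  p_4/q_4 = 81551/1975
  p_5/q_5 = 245644/5949
q_4 = 1975 ≤ 4127 < 5949 = q_5, so the answer is 81551/1975.

81551/1975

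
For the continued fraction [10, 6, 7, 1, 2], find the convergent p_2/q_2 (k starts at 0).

Using pₖ = aₖpₖ₋₁ + pₖ₋₂, qₖ = aₖqₖ₋₁ + qₖ₋₂ (with p₋₁=1, p₋₂=0, q₋₁=0, q₋₂=1):
  k=0: a=10, p=10, q=1
  k=1: a=6, p=61, q=6
  k=2: a=7, p=437, q=43

437/43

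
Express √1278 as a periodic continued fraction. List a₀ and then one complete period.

a₀ = ⌊√1278⌋ = 35.
With m₀=0, d₀=1 and mₖ₊₁ = dₖaₖ − mₖ, dₖ₊₁ = (n − mₖ₊₁²)/dₖ, aₖ₊₁ = ⌊(a₀+mₖ₊₁)/dₖ₊₁⌋:
  k=1: m=35, d=53, a=1
  k=2: m=18, d=18, a=2
  k=3: m=18, d=53, a=1
  k=4: m=35, d=1, a=70
d=1 and a=2a₀=70 at k=4, so the next step gives (m, d) = (35, 53) again — its k=1 value — and the period has length 4.

[35; 1, 2, 1, 70]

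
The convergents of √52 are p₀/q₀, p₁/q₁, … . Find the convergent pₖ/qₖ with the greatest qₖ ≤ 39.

137/19

√52 = [7; 4, 1, 2, 1, 4, 14, …] (period length 6).
Convergents:
  p_0/q_0 = 7/1
  p_1/q_1 = 29/4
  p_2/q_2 = 36/5
  p_3/q_3 = 101/14
  p_4/q_4 = 137/19
  p_5/q_5 = 649/90
q_4 = 19 ≤ 39 < 90 = q_5, so the answer is 137/19.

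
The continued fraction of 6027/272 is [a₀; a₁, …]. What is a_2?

3

6027 = 22·272 + 43   →  a_0 = 22
272 = 6·43 + 14   →  a_1 = 6
43 = 3·14 + 1   →  a_2 = 3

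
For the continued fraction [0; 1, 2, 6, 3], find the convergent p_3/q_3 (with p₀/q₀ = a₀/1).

Using pₖ = aₖpₖ₋₁ + pₖ₋₂, qₖ = aₖqₖ₋₁ + qₖ₋₂ (with p₋₁=1, p₋₂=0, q₋₁=0, q₋₂=1):
  k=0: a=0, p=0, q=1
  k=1: a=1, p=1, q=1
  k=2: a=2, p=2, q=3
  k=3: a=6, p=13, q=19

13/19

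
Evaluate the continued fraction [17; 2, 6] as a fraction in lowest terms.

Fold from the inside: start with 6/1.
  2 + 1/6 = 13/6
  17 + 6/13 = 227/13

227/13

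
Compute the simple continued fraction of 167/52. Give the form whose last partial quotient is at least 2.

167 = 3·52 + 11
52 = 4·11 + 8
11 = 1·8 + 3
8 = 2·3 + 2
3 = 1·2 + 1
2 = 2·1 + 0  (stop)
So 167/52 = [3; 4, 1, 2, 1, 2].

[3; 4, 1, 2, 1, 2]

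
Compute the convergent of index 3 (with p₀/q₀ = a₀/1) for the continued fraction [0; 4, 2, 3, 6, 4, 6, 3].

Using pₖ = aₖpₖ₋₁ + pₖ₋₂, qₖ = aₖqₖ₋₁ + qₖ₋₂ (with p₋₁=1, p₋₂=0, q₋₁=0, q₋₂=1):
  k=0: a=0, p=0, q=1
  k=1: a=4, p=1, q=4
  k=2: a=2, p=2, q=9
  k=3: a=3, p=7, q=31

7/31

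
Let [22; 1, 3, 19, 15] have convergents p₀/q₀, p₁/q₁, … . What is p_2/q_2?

Using pₖ = aₖpₖ₋₁ + pₖ₋₂, qₖ = aₖqₖ₋₁ + qₖ₋₂ (with p₋₁=1, p₋₂=0, q₋₁=0, q₋₂=1):
  k=0: a=22, p=22, q=1
  k=1: a=1, p=23, q=1
  k=2: a=3, p=91, q=4

91/4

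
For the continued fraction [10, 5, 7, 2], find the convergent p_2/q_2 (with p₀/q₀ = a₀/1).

Using pₖ = aₖpₖ₋₁ + pₖ₋₂, qₖ = aₖqₖ₋₁ + qₖ₋₂ (with p₋₁=1, p₋₂=0, q₋₁=0, q₋₂=1):
  k=0: a=10, p=10, q=1
  k=1: a=5, p=51, q=5
  k=2: a=7, p=367, q=36

367/36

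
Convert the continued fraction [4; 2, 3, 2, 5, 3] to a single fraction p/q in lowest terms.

Using pₖ = aₖpₖ₋₁ + pₖ₋₂ and qₖ = aₖqₖ₋₁ + qₖ₋₂:
  k=0: a=4, p=4, q=1
  k=1: a=2, p=9, q=2
  k=2: a=3, p=31, q=7
  k=3: a=2, p=71, q=16
  k=4: a=5, p=386, q=87
  k=5: a=3, p=1229, q=277

1229/277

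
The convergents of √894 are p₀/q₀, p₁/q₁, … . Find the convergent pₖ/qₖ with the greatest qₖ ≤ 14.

√894 = [29; 1, 8, 1, 58, …] (period length 4).
Convergents:
  p_0/q_0 = 29/1
  p_1/q_1 = 30/1
  p_2/q_2 = 269/9
  p_3/q_3 = 299/10
  p_4/q_4 = 17611/589
q_3 = 10 ≤ 14 < 589 = q_4, so the answer is 299/10.

299/10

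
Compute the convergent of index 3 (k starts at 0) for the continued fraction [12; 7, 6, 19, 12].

Using pₖ = aₖpₖ₋₁ + pₖ₋₂, qₖ = aₖqₖ₋₁ + qₖ₋₂ (with p₋₁=1, p₋₂=0, q₋₁=0, q₋₂=1):
  k=0: a=12, p=12, q=1
  k=1: a=7, p=85, q=7
  k=2: a=6, p=522, q=43
  k=3: a=19, p=10003, q=824

10003/824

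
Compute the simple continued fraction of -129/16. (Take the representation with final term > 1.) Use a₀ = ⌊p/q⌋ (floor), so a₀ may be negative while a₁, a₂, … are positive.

-129 = -9·16 + 15
16 = 1·15 + 1
15 = 15·1 + 0  (stop)
So -129/16 = [-9; 1, 15].

[-9; 1, 15]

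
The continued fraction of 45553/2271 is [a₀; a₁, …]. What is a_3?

3

45553 = 20·2271 + 133   →  a_0 = 20
2271 = 17·133 + 10   →  a_1 = 17
133 = 13·10 + 3   →  a_2 = 13
10 = 3·3 + 1   →  a_3 = 3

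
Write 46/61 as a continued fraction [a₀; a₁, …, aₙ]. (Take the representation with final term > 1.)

[0; 1, 3, 15]

46 = 0·61 + 46
61 = 1·46 + 15
46 = 3·15 + 1
15 = 15·1 + 0  (stop)
So 46/61 = [0; 1, 3, 15].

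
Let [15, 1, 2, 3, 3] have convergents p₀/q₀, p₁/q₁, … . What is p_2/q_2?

47/3

Using pₖ = aₖpₖ₋₁ + pₖ₋₂, qₖ = aₖqₖ₋₁ + qₖ₋₂ (with p₋₁=1, p₋₂=0, q₋₁=0, q₋₂=1):
  k=0: a=15, p=15, q=1
  k=1: a=1, p=16, q=1
  k=2: a=2, p=47, q=3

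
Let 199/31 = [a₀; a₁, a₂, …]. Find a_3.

199 = 6·31 + 13   →  a_0 = 6
31 = 2·13 + 5   →  a_1 = 2
13 = 2·5 + 3   →  a_2 = 2
5 = 1·3 + 2   →  a_3 = 1

1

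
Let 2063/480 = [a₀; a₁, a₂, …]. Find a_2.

2

2063 = 4·480 + 143   →  a_0 = 4
480 = 3·143 + 51   →  a_1 = 3
143 = 2·51 + 41   →  a_2 = 2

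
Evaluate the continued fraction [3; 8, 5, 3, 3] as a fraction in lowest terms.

Using pₖ = aₖpₖ₋₁ + pₖ₋₂ and qₖ = aₖqₖ₋₁ + qₖ₋₂:
  k=0: a=3, p=3, q=1
  k=1: a=8, p=25, q=8
  k=2: a=5, p=128, q=41
  k=3: a=3, p=409, q=131
  k=4: a=3, p=1355, q=434

1355/434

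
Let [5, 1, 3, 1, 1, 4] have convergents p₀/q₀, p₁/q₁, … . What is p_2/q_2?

23/4

Using pₖ = aₖpₖ₋₁ + pₖ₋₂, qₖ = aₖqₖ₋₁ + qₖ₋₂ (with p₋₁=1, p₋₂=0, q₋₁=0, q₋₂=1):
  k=0: a=5, p=5, q=1
  k=1: a=1, p=6, q=1
  k=2: a=3, p=23, q=4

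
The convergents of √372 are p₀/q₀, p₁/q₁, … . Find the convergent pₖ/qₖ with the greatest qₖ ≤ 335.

3491/181

√372 = [19; 3, 2, 12, 2, 3, 38, …] (period length 6).
Convergents:
  p_0/q_0 = 19/1
  p_1/q_1 = 58/3
  p_2/q_2 = 135/7
  p_3/q_3 = 1678/87
  p_4/q_4 = 3491/181
  p_5/q_5 = 12151/630
q_4 = 181 ≤ 335 < 630 = q_5, so the answer is 3491/181.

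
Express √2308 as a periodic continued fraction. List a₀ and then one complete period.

a₀ = ⌊√2308⌋ = 48.
With m₀=0, d₀=1 and mₖ₊₁ = dₖaₖ − mₖ, dₖ₊₁ = (n − mₖ₊₁²)/dₖ, aₖ₊₁ = ⌊(a₀+mₖ₊₁)/dₖ₊₁⌋:
  k=1: m=48, d=4, a=24
  k=2: m=48, d=1, a=96
d=1 and a=2a₀=96 at k=2, so the next step gives (m, d) = (48, 4) again — its k=1 value — and the period has length 2.

[48; 24, 96]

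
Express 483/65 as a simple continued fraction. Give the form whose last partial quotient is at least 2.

[7; 2, 3, 9]

483 = 7·65 + 28
65 = 2·28 + 9
28 = 3·9 + 1
9 = 9·1 + 0  (stop)
So 483/65 = [7; 2, 3, 9].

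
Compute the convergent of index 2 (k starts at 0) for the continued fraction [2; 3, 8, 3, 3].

58/25

Using pₖ = aₖpₖ₋₁ + pₖ₋₂, qₖ = aₖqₖ₋₁ + qₖ₋₂ (with p₋₁=1, p₋₂=0, q₋₁=0, q₋₂=1):
  k=0: a=2, p=2, q=1
  k=1: a=3, p=7, q=3
  k=2: a=8, p=58, q=25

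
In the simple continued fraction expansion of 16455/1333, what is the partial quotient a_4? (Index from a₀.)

2

16455 = 12·1333 + 459   →  a_0 = 12
1333 = 2·459 + 415   →  a_1 = 2
459 = 1·415 + 44   →  a_2 = 1
415 = 9·44 + 19   →  a_3 = 9
44 = 2·19 + 6   →  a_4 = 2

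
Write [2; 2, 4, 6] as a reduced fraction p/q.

Fold from the inside: start with 6/1.
  4 + 1/6 = 25/6
  2 + 6/25 = 56/25
  2 + 25/56 = 137/56

137/56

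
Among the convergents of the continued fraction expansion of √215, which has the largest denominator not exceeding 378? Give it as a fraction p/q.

3871/264

√215 = [14; 1, 1, 1, 28, …] (period length 4).
Convergents:
  p_0/q_0 = 14/1
  p_1/q_1 = 15/1
  p_2/q_2 = 29/2
  p_3/q_3 = 44/3
  p_4/q_4 = 1261/86
  p_5/q_5 = 1305/89
  p_6/q_6 = 2566/175
  p_7/q_7 = 3871/264
  p_8/q_8 = 110954/7567
q_7 = 264 ≤ 378 < 7567 = q_8, so the answer is 3871/264.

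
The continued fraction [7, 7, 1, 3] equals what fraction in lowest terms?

221/31

Fold from the inside: start with 3/1.
  1 + 1/3 = 4/3
  7 + 3/4 = 31/4
  7 + 4/31 = 221/31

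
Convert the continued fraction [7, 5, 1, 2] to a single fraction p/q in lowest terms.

Fold from the inside: start with 2/1.
  1 + 1/2 = 3/2
  5 + 2/3 = 17/3
  7 + 3/17 = 122/17

122/17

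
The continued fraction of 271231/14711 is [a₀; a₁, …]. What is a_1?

271231 = 18·14711 + 6433   →  a_0 = 18
14711 = 2·6433 + 1845   →  a_1 = 2

2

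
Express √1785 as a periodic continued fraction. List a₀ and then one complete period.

[42; 4, 84]

a₀ = ⌊√1785⌋ = 42.
With m₀=0, d₀=1 and mₖ₊₁ = dₖaₖ − mₖ, dₖ₊₁ = (n − mₖ₊₁²)/dₖ, aₖ₊₁ = ⌊(a₀+mₖ₊₁)/dₖ₊₁⌋:
  k=1: m=42, d=21, a=4
  k=2: m=42, d=1, a=84
d=1 and a=2a₀=84 at k=2, so the next step gives (m, d) = (42, 21) again — its k=1 value — and the period has length 2.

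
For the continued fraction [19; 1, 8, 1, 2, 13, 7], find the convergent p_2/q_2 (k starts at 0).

179/9

Using pₖ = aₖpₖ₋₁ + pₖ₋₂, qₖ = aₖqₖ₋₁ + qₖ₋₂ (with p₋₁=1, p₋₂=0, q₋₁=0, q₋₂=1):
  k=0: a=19, p=19, q=1
  k=1: a=1, p=20, q=1
  k=2: a=8, p=179, q=9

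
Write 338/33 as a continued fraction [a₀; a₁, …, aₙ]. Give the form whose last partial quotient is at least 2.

[10; 4, 8]

338 = 10*33 + 8
33 = 4*8 + 1
8 = 8*1 + 0  (stop)
So 338/33 = [10; 4, 8].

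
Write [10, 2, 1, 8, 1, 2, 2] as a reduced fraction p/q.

Fold from the inside: start with 2/1.
  2 + 1/2 = 5/2
  1 + 2/5 = 7/5
  8 + 5/7 = 61/7
  1 + 7/61 = 68/61
  2 + 61/68 = 197/68
  10 + 68/197 = 2038/197

2038/197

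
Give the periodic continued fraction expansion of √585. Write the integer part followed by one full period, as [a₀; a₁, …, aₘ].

a₀ = ⌊√585⌋ = 24.

[24; 5, 2, 1, 4, 1, 2, 5, 48]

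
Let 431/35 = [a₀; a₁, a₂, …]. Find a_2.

5

431 = 12·35 + 11   →  a_0 = 12
35 = 3·11 + 2   →  a_1 = 3
11 = 5·2 + 1   →  a_2 = 5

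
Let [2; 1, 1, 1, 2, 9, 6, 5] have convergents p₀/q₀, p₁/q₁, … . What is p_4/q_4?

21/8

Using pₖ = aₖpₖ₋₁ + pₖ₋₂, qₖ = aₖqₖ₋₁ + qₖ₋₂ (with p₋₁=1, p₋₂=0, q₋₁=0, q₋₂=1):
  k=0: a=2, p=2, q=1
  k=1: a=1, p=3, q=1
  k=2: a=1, p=5, q=2
  k=3: a=1, p=8, q=3
  k=4: a=2, p=21, q=8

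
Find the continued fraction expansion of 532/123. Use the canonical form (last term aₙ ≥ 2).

532 = 4·123 + 40
123 = 3·40 + 3
40 = 13·3 + 1
3 = 3·1 + 0  (stop)
So 532/123 = [4; 3, 13, 3].

[4; 3, 13, 3]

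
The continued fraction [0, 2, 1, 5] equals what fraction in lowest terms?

6/17

Using pₖ = aₖpₖ₋₁ + pₖ₋₂ and qₖ = aₖqₖ₋₁ + qₖ₋₂:
  k=0: a=0, p=0, q=1
  k=1: a=2, p=1, q=2
  k=2: a=1, p=1, q=3
  k=3: a=5, p=6, q=17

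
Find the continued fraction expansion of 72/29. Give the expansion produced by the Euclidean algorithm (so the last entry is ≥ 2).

[2; 2, 14]

72 = 2×29 + 14
29 = 2×14 + 1
14 = 14×1 + 0  (stop)
So 72/29 = [2; 2, 14].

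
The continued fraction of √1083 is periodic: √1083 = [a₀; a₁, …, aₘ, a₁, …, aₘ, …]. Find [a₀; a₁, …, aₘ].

a₀ = ⌊√1083⌋ = 32.
With m₀=0, d₀=1 and mₖ₊₁ = dₖaₖ − mₖ, dₖ₊₁ = (n − mₖ₊₁²)/dₖ, aₖ₊₁ = ⌊(a₀+mₖ₊₁)/dₖ₊₁⌋:
  k=1: m=32, d=59, a=1
  k=2: m=27, d=6, a=9
  k=3: m=27, d=59, a=1
  k=4: m=32, d=1, a=64
d=1 and a=2a₀=64 at k=4, so the next step gives (m, d) = (32, 59) again — its k=1 value — and the period has length 4.

[32; 1, 9, 1, 64]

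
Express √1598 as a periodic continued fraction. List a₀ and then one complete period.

a₀ = ⌊√1598⌋ = 39.
With m₀=0, d₀=1 and mₖ₊₁ = dₖaₖ − mₖ, dₖ₊₁ = (n − mₖ₊₁²)/dₖ, aₖ₊₁ = ⌊(a₀+mₖ₊₁)/dₖ₊₁⌋:
  k=1: m=39, d=77, a=1
  k=2: m=38, d=2, a=38
  k=3: m=38, d=77, a=1
  k=4: m=39, d=1, a=78
d=1 and a=2a₀=78 at k=4, so the next step gives (m, d) = (39, 77) again — its k=1 value — and the period has length 4.

[39; 1, 38, 1, 78]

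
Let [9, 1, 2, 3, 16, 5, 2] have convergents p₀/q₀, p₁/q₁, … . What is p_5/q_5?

Using pₖ = aₖpₖ₋₁ + pₖ₋₂, qₖ = aₖqₖ₋₁ + qₖ₋₂ (with p₋₁=1, p₋₂=0, q₋₁=0, q₋₂=1):
  k=0: a=9, p=9, q=1
  k=1: a=1, p=10, q=1
  k=2: a=2, p=29, q=3
  k=3: a=3, p=97, q=10
  k=4: a=16, p=1581, q=163
  k=5: a=5, p=8002, q=825

8002/825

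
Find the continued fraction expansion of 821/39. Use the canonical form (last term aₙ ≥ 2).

[21; 19, 2]

821 = 21·39 + 2
39 = 19·2 + 1
2 = 2·1 + 0  (stop)
So 821/39 = [21; 19, 2].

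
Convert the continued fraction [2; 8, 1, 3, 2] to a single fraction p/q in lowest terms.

Fold from the inside: start with 2/1.
  3 + 1/2 = 7/2
  1 + 2/7 = 9/7
  8 + 7/9 = 79/9
  2 + 9/79 = 167/79

167/79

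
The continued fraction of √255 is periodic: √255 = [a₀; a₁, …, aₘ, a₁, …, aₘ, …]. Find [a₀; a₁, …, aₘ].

[15; 1, 30]

a₀ = ⌊√255⌋ = 15.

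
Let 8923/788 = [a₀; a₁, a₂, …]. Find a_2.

11

8923 = 11·788 + 255   →  a_0 = 11
788 = 3·255 + 23   →  a_1 = 3
255 = 11·23 + 2   →  a_2 = 11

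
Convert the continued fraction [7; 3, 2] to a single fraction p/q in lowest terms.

51/7

Using pₖ = aₖpₖ₋₁ + pₖ₋₂ and qₖ = aₖqₖ₋₁ + qₖ₋₂:
  k=0: a=7, p=7, q=1
  k=1: a=3, p=22, q=3
  k=2: a=2, p=51, q=7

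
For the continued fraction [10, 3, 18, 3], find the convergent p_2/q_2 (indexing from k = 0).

568/55

Using pₖ = aₖpₖ₋₁ + pₖ₋₂, qₖ = aₖqₖ₋₁ + qₖ₋₂ (with p₋₁=1, p₋₂=0, q₋₁=0, q₋₂=1):
  k=0: a=10, p=10, q=1
  k=1: a=3, p=31, q=3
  k=2: a=18, p=568, q=55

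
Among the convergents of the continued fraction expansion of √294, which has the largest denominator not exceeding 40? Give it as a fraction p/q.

√294 = [17; 6, 1, 4, 1, 6, 34, …] (period length 6).
Convergents:
  p_0/q_0 = 17/1
  p_1/q_1 = 103/6
  p_2/q_2 = 120/7
  p_3/q_3 = 583/34
  p_4/q_4 = 703/41
q_3 = 34 ≤ 40 < 41 = q_4, so the answer is 583/34.

583/34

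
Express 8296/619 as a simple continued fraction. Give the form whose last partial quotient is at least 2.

8296 = 13×619 + 249
619 = 2×249 + 121
249 = 2×121 + 7
121 = 17×7 + 2
7 = 3×2 + 1
2 = 2×1 + 0  (stop)
So 8296/619 = [13; 2, 2, 17, 3, 2].

[13; 2, 2, 17, 3, 2]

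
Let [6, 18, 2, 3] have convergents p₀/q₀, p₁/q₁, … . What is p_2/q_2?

224/37

Using pₖ = aₖpₖ₋₁ + pₖ₋₂, qₖ = aₖqₖ₋₁ + qₖ₋₂ (with p₋₁=1, p₋₂=0, q₋₁=0, q₋₂=1):
  k=0: a=6, p=6, q=1
  k=1: a=18, p=109, q=18
  k=2: a=2, p=224, q=37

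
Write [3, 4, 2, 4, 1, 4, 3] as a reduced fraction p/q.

2441/757

Fold from the inside: start with 3/1.
  4 + 1/3 = 13/3
  1 + 3/13 = 16/13
  4 + 13/16 = 77/16
  2 + 16/77 = 170/77
  4 + 77/170 = 757/170
  3 + 170/757 = 2441/757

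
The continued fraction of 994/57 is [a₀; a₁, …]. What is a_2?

994 = 17·57 + 25   →  a_0 = 17
57 = 2·25 + 7   →  a_1 = 2
25 = 3·7 + 4   →  a_2 = 3

3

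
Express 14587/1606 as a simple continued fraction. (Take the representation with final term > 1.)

[9; 12, 13, 3, 3]

14587 = 9·1606 + 133
1606 = 12·133 + 10
133 = 13·10 + 3
10 = 3·3 + 1
3 = 3·1 + 0  (stop)
So 14587/1606 = [9; 12, 13, 3, 3].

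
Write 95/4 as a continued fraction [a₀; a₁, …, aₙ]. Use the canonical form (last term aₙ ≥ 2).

[23; 1, 3]

95 = 23·4 + 3
4 = 1·3 + 1
3 = 3·1 + 0  (stop)
So 95/4 = [23; 1, 3].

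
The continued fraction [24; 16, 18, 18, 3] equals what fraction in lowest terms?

383625/15943

Fold from the inside: start with 3/1.
  18 + 1/3 = 55/3
  18 + 3/55 = 993/55
  16 + 55/993 = 15943/993
  24 + 993/15943 = 383625/15943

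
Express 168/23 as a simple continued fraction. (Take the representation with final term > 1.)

[7; 3, 3, 2]

168 = 7*23 + 7
23 = 3*7 + 2
7 = 3*2 + 1
2 = 2*1 + 0  (stop)
So 168/23 = [7; 3, 3, 2].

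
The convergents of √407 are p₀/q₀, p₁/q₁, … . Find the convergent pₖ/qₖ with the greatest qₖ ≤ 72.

√407 = [20; 5, 1, 2, 1, 5, 40, …] (period length 6).
Convergents:
  p_0/q_0 = 20/1
  p_1/q_1 = 101/5
  p_2/q_2 = 121/6
  p_3/q_3 = 343/17
  p_4/q_4 = 464/23
  p_5/q_5 = 2663/132
q_4 = 23 ≤ 72 < 132 = q_5, so the answer is 464/23.

464/23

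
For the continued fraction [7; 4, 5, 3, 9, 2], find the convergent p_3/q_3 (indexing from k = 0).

485/67

Using pₖ = aₖpₖ₋₁ + pₖ₋₂, qₖ = aₖqₖ₋₁ + qₖ₋₂ (with p₋₁=1, p₋₂=0, q₋₁=0, q₋₂=1):
  k=0: a=7, p=7, q=1
  k=1: a=4, p=29, q=4
  k=2: a=5, p=152, q=21
  k=3: a=3, p=485, q=67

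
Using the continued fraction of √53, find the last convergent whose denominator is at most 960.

2599/357

√53 = [7; 3, 1, 1, 3, 14, …] (period length 5).
Convergents:
  p_0/q_0 = 7/1
  p_1/q_1 = 22/3
  p_2/q_2 = 29/4
  p_3/q_3 = 51/7
  p_4/q_4 = 182/25
  p_5/q_5 = 2599/357
  p_6/q_6 = 7979/1096
q_5 = 357 ≤ 960 < 1096 = q_6, so the answer is 2599/357.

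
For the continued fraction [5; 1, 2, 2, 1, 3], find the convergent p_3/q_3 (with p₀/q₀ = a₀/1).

Using pₖ = aₖpₖ₋₁ + pₖ₋₂, qₖ = aₖqₖ₋₁ + qₖ₋₂ (with p₋₁=1, p₋₂=0, q₋₁=0, q₋₂=1):
  k=0: a=5, p=5, q=1
  k=1: a=1, p=6, q=1
  k=2: a=2, p=17, q=3
  k=3: a=2, p=40, q=7

40/7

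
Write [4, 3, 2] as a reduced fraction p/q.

Fold from the inside: start with 2/1.
  3 + 1/2 = 7/2
  4 + 2/7 = 30/7

30/7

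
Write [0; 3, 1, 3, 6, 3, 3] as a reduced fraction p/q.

262/985

Fold from the inside: start with 3/1.
  3 + 1/3 = 10/3
  6 + 3/10 = 63/10
  3 + 10/63 = 199/63
  1 + 63/199 = 262/199
  3 + 199/262 = 985/262
  0 + 262/985 = 262/985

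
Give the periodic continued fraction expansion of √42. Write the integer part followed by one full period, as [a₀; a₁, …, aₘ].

a₀ = ⌊√42⌋ = 6.

[6; 2, 12]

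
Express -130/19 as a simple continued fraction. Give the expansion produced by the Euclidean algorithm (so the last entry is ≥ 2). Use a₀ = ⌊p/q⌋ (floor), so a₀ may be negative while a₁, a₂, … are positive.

[-7; 6, 3]

-130 = -7·19 + 3
19 = 6·3 + 1
3 = 3·1 + 0  (stop)
So -130/19 = [-7; 6, 3].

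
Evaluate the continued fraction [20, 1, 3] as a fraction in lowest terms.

Fold from the inside: start with 3/1.
  1 + 1/3 = 4/3
  20 + 3/4 = 83/4

83/4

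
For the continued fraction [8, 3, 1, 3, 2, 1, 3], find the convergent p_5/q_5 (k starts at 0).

Using pₖ = aₖpₖ₋₁ + pₖ₋₂, qₖ = aₖqₖ₋₁ + qₖ₋₂ (with p₋₁=1, p₋₂=0, q₋₁=0, q₋₂=1):
  k=0: a=8, p=8, q=1
  k=1: a=3, p=25, q=3
  k=2: a=1, p=33, q=4
  k=3: a=3, p=124, q=15
  k=4: a=2, p=281, q=34
  k=5: a=1, p=405, q=49

405/49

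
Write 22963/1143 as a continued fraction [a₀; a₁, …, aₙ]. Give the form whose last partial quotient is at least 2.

[20; 11, 10, 3, 3]

22963 = 20×1143 + 103
1143 = 11×103 + 10
103 = 10×10 + 3
10 = 3×3 + 1
3 = 3×1 + 0  (stop)
So 22963/1143 = [20; 11, 10, 3, 3].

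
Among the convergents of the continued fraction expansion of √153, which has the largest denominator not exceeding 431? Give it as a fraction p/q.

2177/176

√153 = [12; 2, 1, 2, 2, 2, 1, 2, 24, …] (period length 8).
Convergents:
  p_0/q_0 = 12/1
  p_1/q_1 = 25/2
  p_2/q_2 = 37/3
  p_3/q_3 = 99/8
  p_4/q_4 = 235/19
  p_5/q_5 = 569/46
  p_6/q_6 = 804/65
  p_7/q_7 = 2177/176
  p_8/q_8 = 53052/4289
q_7 = 176 ≤ 431 < 4289 = q_8, so the answer is 2177/176.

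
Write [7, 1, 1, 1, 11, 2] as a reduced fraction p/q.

Fold from the inside: start with 2/1.
  11 + 1/2 = 23/2
  1 + 2/23 = 25/23
  1 + 23/25 = 48/25
  1 + 25/48 = 73/48
  7 + 48/73 = 559/73

559/73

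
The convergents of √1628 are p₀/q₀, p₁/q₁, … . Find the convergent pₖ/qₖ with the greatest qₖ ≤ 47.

928/23

√1628 = [40; 2, 1, 6, 1, 2, 80, …] (period length 6).
Convergents:
  p_0/q_0 = 40/1
  p_1/q_1 = 81/2
  p_2/q_2 = 121/3
  p_3/q_3 = 807/20
  p_4/q_4 = 928/23
  p_5/q_5 = 2663/66
q_4 = 23 ≤ 47 < 66 = q_5, so the answer is 928/23.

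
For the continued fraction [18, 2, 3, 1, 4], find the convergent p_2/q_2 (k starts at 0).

Using pₖ = aₖpₖ₋₁ + pₖ₋₂, qₖ = aₖqₖ₋₁ + qₖ₋₂ (with p₋₁=1, p₋₂=0, q₋₁=0, q₋₂=1):
  k=0: a=18, p=18, q=1
  k=1: a=2, p=37, q=2
  k=2: a=3, p=129, q=7

129/7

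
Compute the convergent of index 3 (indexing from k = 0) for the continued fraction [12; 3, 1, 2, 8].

Using pₖ = aₖpₖ₋₁ + pₖ₋₂, qₖ = aₖqₖ₋₁ + qₖ₋₂ (with p₋₁=1, p₋₂=0, q₋₁=0, q₋₂=1):
  k=0: a=12, p=12, q=1
  k=1: a=3, p=37, q=3
  k=2: a=1, p=49, q=4
  k=3: a=2, p=135, q=11

135/11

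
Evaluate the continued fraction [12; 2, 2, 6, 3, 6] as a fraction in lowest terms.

Using pₖ = aₖpₖ₋₁ + pₖ₋₂ and qₖ = aₖqₖ₋₁ + qₖ₋₂:
  k=0: a=12, p=12, q=1
  k=1: a=2, p=25, q=2
  k=2: a=2, p=62, q=5
  k=3: a=6, p=397, q=32
  k=4: a=3, p=1253, q=101
  k=5: a=6, p=7915, q=638

7915/638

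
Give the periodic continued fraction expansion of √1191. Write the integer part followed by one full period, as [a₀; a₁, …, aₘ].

a₀ = ⌊√1191⌋ = 34.
With m₀=0, d₀=1 and mₖ₊₁ = dₖaₖ − mₖ, dₖ₊₁ = (n − mₖ₊₁²)/dₖ, aₖ₊₁ = ⌊(a₀+mₖ₊₁)/dₖ₊₁⌋:
  k=1: m=34, d=35, a=1
  k=2: m=1, d=34, a=1
  k=3: m=33, d=3, a=22
  k=4: m=33, d=34, a=1
  k=5: m=1, d=35, a=1
  k=6: m=34, d=1, a=68
d=1 and a=2a₀=68 at k=6, so the next step gives (m, d) = (34, 35) again — its k=1 value — and the period has length 6.

[34; 1, 1, 22, 1, 1, 68]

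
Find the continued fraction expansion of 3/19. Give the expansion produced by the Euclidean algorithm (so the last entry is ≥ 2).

3 = 0*19 + 3
19 = 6*3 + 1
3 = 3*1 + 0  (stop)
So 3/19 = [0; 6, 3].

[0; 6, 3]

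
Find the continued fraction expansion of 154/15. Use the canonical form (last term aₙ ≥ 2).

154 = 10·15 + 4
15 = 3·4 + 3
4 = 1·3 + 1
3 = 3·1 + 0  (stop)
So 154/15 = [10; 3, 1, 3].

[10; 3, 1, 3]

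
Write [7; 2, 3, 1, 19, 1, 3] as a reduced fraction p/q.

Fold from the inside: start with 3/1.
  1 + 1/3 = 4/3
  19 + 3/4 = 79/4
  1 + 4/79 = 83/79
  3 + 79/83 = 328/83
  2 + 83/328 = 739/328
  7 + 328/739 = 5501/739

5501/739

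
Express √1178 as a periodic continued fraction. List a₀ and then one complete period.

[34; 3, 9, 2, 9, 3, 68]

a₀ = ⌊√1178⌋ = 34.
With m₀=0, d₀=1 and mₖ₊₁ = dₖaₖ − mₖ, dₖ₊₁ = (n − mₖ₊₁²)/dₖ, aₖ₊₁ = ⌊(a₀+mₖ₊₁)/dₖ₊₁⌋:
  k=1: m=34, d=22, a=3
  k=2: m=32, d=7, a=9
  k=3: m=31, d=31, a=2
  k=4: m=31, d=7, a=9
  k=5: m=32, d=22, a=3
  k=6: m=34, d=1, a=68
d=1 and a=2a₀=68 at k=6, so the next step gives (m, d) = (34, 22) again — its k=1 value — and the period has length 6.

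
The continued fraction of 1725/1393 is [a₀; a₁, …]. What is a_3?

1725 = 1·1393 + 332   →  a_0 = 1
1393 = 4·332 + 65   →  a_1 = 4
332 = 5·65 + 7   →  a_2 = 5
65 = 9·7 + 2   →  a_3 = 9

9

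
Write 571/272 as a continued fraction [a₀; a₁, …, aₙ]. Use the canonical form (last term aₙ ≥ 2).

571 = 2·272 + 27
272 = 10·27 + 2
27 = 13·2 + 1
2 = 2·1 + 0  (stop)
So 571/272 = [2; 10, 13, 2].

[2; 10, 13, 2]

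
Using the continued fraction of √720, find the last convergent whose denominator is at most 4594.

51841/1932

√720 = [26; 1, 4, 1, 52, …] (period length 4).
Convergents:
  p_0/q_0 = 26/1
  p_1/q_1 = 27/1
  p_2/q_2 = 134/5
  p_3/q_3 = 161/6
  p_4/q_4 = 8506/317
  p_5/q_5 = 8667/323
  p_6/q_6 = 43174/1609
  p_7/q_7 = 51841/1932
  p_8/q_8 = 2738906/102073
q_7 = 1932 ≤ 4594 < 102073 = q_8, so the answer is 51841/1932.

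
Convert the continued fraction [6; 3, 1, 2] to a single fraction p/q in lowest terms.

69/11

Using pₖ = aₖpₖ₋₁ + pₖ₋₂ and qₖ = aₖqₖ₋₁ + qₖ₋₂:
  k=0: a=6, p=6, q=1
  k=1: a=3, p=19, q=3
  k=2: a=1, p=25, q=4
  k=3: a=2, p=69, q=11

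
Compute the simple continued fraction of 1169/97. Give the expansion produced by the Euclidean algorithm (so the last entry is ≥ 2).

[12; 19, 2, 2]

1169 = 12×97 + 5
97 = 19×5 + 2
5 = 2×2 + 1
2 = 2×1 + 0  (stop)
So 1169/97 = [12; 19, 2, 2].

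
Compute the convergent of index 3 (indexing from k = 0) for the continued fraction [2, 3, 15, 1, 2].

Using pₖ = aₖpₖ₋₁ + pₖ₋₂, qₖ = aₖqₖ₋₁ + qₖ₋₂ (with p₋₁=1, p₋₂=0, q₋₁=0, q₋₂=1):
  k=0: a=2, p=2, q=1
  k=1: a=3, p=7, q=3
  k=2: a=15, p=107, q=46
  k=3: a=1, p=114, q=49

114/49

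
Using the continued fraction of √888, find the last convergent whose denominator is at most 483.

√888 = [29; 1, 3, 1, 58, …] (period length 4).
Convergents:
  p_0/q_0 = 29/1
  p_1/q_1 = 30/1
  p_2/q_2 = 119/4
  p_3/q_3 = 149/5
  p_4/q_4 = 8761/294
  p_5/q_5 = 8910/299
  p_6/q_6 = 35491/1191
q_5 = 299 ≤ 483 < 1191 = q_6, so the answer is 8910/299.

8910/299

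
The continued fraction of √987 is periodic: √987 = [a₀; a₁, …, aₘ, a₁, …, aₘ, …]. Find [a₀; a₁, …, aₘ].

a₀ = ⌊√987⌋ = 31.

[31; 2, 2, 2, 62]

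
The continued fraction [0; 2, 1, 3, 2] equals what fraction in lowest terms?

Fold from the inside: start with 2/1.
  3 + 1/2 = 7/2
  1 + 2/7 = 9/7
  2 + 7/9 = 25/9
  0 + 9/25 = 9/25

9/25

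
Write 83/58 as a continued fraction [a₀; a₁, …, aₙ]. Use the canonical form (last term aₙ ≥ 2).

[1; 2, 3, 8]

83 = 1×58 + 25
58 = 2×25 + 8
25 = 3×8 + 1
8 = 8×1 + 0  (stop)
So 83/58 = [1; 2, 3, 8].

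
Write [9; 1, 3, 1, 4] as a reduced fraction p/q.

235/24

Fold from the inside: start with 4/1.
  1 + 1/4 = 5/4
  3 + 4/5 = 19/5
  1 + 5/19 = 24/19
  9 + 19/24 = 235/24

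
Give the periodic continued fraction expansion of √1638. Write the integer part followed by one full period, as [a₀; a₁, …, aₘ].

a₀ = ⌊√1638⌋ = 40.
With m₀=0, d₀=1 and mₖ₊₁ = dₖaₖ − mₖ, dₖ₊₁ = (n − mₖ₊₁²)/dₖ, aₖ₊₁ = ⌊(a₀+mₖ₊₁)/dₖ₊₁⌋:
  k=1: m=40, d=38, a=2
  k=2: m=36, d=9, a=8
  k=3: m=36, d=38, a=2
  k=4: m=40, d=1, a=80
d=1 and a=2a₀=80 at k=4, so the next step gives (m, d) = (40, 38) again — its k=1 value — and the period has length 4.

[40; 2, 8, 2, 80]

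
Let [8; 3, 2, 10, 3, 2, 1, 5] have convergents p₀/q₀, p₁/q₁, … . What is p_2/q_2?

Using pₖ = aₖpₖ₋₁ + pₖ₋₂, qₖ = aₖqₖ₋₁ + qₖ₋₂ (with p₋₁=1, p₋₂=0, q₋₁=0, q₋₂=1):
  k=0: a=8, p=8, q=1
  k=1: a=3, p=25, q=3
  k=2: a=2, p=58, q=7

58/7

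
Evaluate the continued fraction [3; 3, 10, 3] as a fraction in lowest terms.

319/96

Fold from the inside: start with 3/1.
  10 + 1/3 = 31/3
  3 + 3/31 = 96/31
  3 + 31/96 = 319/96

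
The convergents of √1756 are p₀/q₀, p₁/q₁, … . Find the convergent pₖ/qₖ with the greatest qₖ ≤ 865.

18019/430

√1756 = [41; 1, 9, 2, 20, 2, 9, 1, 82, …] (period length 8).
Convergents:
  p_0/q_0 = 41/1
  p_1/q_1 = 42/1
  p_2/q_2 = 419/10
  p_3/q_3 = 880/21
  p_4/q_4 = 18019/430
  p_5/q_5 = 36918/881
q_4 = 430 ≤ 865 < 881 = q_5, so the answer is 18019/430.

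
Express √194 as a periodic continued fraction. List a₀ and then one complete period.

a₀ = ⌊√194⌋ = 13.
With m₀=0, d₀=1 and mₖ₊₁ = dₖaₖ − mₖ, dₖ₊₁ = (n − mₖ₊₁²)/dₖ, aₖ₊₁ = ⌊(a₀+mₖ₊₁)/dₖ₊₁⌋:
  k=1: m=13, d=25, a=1
  k=2: m=12, d=2, a=12
  k=3: m=12, d=25, a=1
  k=4: m=13, d=1, a=26
d=1 and a=2a₀=26 at k=4, so the next step gives (m, d) = (13, 25) again — its k=1 value — and the period has length 4.

[13; 1, 12, 1, 26]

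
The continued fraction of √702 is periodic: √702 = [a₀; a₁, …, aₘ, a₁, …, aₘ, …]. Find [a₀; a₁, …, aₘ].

a₀ = ⌊√702⌋ = 26.
With m₀=0, d₀=1 and mₖ₊₁ = dₖaₖ − mₖ, dₖ₊₁ = (n − mₖ₊₁²)/dₖ, aₖ₊₁ = ⌊(a₀+mₖ₊₁)/dₖ₊₁⌋:
  k=1: m=26, d=26, a=2
  k=2: m=26, d=1, a=52
d=1 and a=2a₀=52 at k=2, so the next step gives (m, d) = (26, 26) again — its k=1 value — and the period has length 2.

[26; 2, 52]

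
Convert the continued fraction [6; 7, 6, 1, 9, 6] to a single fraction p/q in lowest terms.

18469/3008

Fold from the inside: start with 6/1.
  9 + 1/6 = 55/6
  1 + 6/55 = 61/55
  6 + 55/61 = 421/61
  7 + 61/421 = 3008/421
  6 + 421/3008 = 18469/3008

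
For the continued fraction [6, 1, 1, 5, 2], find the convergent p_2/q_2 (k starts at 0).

Using pₖ = aₖpₖ₋₁ + pₖ₋₂, qₖ = aₖqₖ₋₁ + qₖ₋₂ (with p₋₁=1, p₋₂=0, q₋₁=0, q₋₂=1):
  k=0: a=6, p=6, q=1
  k=1: a=1, p=7, q=1
  k=2: a=1, p=13, q=2

13/2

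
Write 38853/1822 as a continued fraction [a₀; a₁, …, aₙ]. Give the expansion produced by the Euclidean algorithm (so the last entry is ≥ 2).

[21; 3, 12, 16, 3]

38853 = 21·1822 + 591
1822 = 3·591 + 49
591 = 12·49 + 3
49 = 16·3 + 1
3 = 3·1 + 0  (stop)
So 38853/1822 = [21; 3, 12, 16, 3].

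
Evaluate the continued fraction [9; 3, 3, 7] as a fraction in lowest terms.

679/73

Using pₖ = aₖpₖ₋₁ + pₖ₋₂ and qₖ = aₖqₖ₋₁ + qₖ₋₂:
  k=0: a=9, p=9, q=1
  k=1: a=3, p=28, q=3
  k=2: a=3, p=93, q=10
  k=3: a=7, p=679, q=73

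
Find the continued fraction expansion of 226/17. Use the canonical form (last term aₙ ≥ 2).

[13; 3, 2, 2]

226 = 13×17 + 5
17 = 3×5 + 2
5 = 2×2 + 1
2 = 2×1 + 0  (stop)
So 226/17 = [13; 3, 2, 2].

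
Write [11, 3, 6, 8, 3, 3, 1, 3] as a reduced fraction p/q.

89171/7880

Fold from the inside: start with 3/1.
  1 + 1/3 = 4/3
  3 + 3/4 = 15/4
  3 + 4/15 = 49/15
  8 + 15/49 = 407/49
  6 + 49/407 = 2491/407
  3 + 407/2491 = 7880/2491
  11 + 2491/7880 = 89171/7880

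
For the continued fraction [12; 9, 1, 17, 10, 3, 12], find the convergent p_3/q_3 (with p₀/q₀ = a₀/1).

Using pₖ = aₖpₖ₋₁ + pₖ₋₂, qₖ = aₖqₖ₋₁ + qₖ₋₂ (with p₋₁=1, p₋₂=0, q₋₁=0, q₋₂=1):
  k=0: a=12, p=12, q=1
  k=1: a=9, p=109, q=9
  k=2: a=1, p=121, q=10
  k=3: a=17, p=2166, q=179

2166/179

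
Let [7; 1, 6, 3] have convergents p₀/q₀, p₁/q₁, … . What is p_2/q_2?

Using pₖ = aₖpₖ₋₁ + pₖ₋₂, qₖ = aₖqₖ₋₁ + qₖ₋₂ (with p₋₁=1, p₋₂=0, q₋₁=0, q₋₂=1):
  k=0: a=7, p=7, q=1
  k=1: a=1, p=8, q=1
  k=2: a=6, p=55, q=7

55/7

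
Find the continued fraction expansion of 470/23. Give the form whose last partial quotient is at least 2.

[20; 2, 3, 3]

470 = 20×23 + 10
23 = 2×10 + 3
10 = 3×3 + 1
3 = 3×1 + 0  (stop)
So 470/23 = [20; 2, 3, 3].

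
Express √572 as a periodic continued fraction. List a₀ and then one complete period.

a₀ = ⌊√572⌋ = 23.
With m₀=0, d₀=1 and mₖ₊₁ = dₖaₖ − mₖ, dₖ₊₁ = (n − mₖ₊₁²)/dₖ, aₖ₊₁ = ⌊(a₀+mₖ₊₁)/dₖ₊₁⌋:
  k=1: m=23, d=43, a=1
  k=2: m=20, d=4, a=10
  k=3: m=20, d=43, a=1
  k=4: m=23, d=1, a=46
d=1 and a=2a₀=46 at k=4, so the next step gives (m, d) = (23, 43) again — its k=1 value — and the period has length 4.

[23; 1, 10, 1, 46]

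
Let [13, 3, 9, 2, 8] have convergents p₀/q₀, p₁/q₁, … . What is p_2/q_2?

Using pₖ = aₖpₖ₋₁ + pₖ₋₂, qₖ = aₖqₖ₋₁ + qₖ₋₂ (with p₋₁=1, p₋₂=0, q₋₁=0, q₋₂=1):
  k=0: a=13, p=13, q=1
  k=1: a=3, p=40, q=3
  k=2: a=9, p=373, q=28

373/28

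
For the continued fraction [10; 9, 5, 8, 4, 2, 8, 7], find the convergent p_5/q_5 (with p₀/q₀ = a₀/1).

35229/3485

Using pₖ = aₖpₖ₋₁ + pₖ₋₂, qₖ = aₖqₖ₋₁ + qₖ₋₂ (with p₋₁=1, p₋₂=0, q₋₁=0, q₋₂=1):
  k=0: a=10, p=10, q=1
  k=1: a=9, p=91, q=9
  k=2: a=5, p=465, q=46
  k=3: a=8, p=3811, q=377
  k=4: a=4, p=15709, q=1554
  k=5: a=2, p=35229, q=3485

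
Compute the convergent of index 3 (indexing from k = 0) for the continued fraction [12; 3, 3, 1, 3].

Using pₖ = aₖpₖ₋₁ + pₖ₋₂, qₖ = aₖqₖ₋₁ + qₖ₋₂ (with p₋₁=1, p₋₂=0, q₋₁=0, q₋₂=1):
  k=0: a=12, p=12, q=1
  k=1: a=3, p=37, q=3
  k=2: a=3, p=123, q=10
  k=3: a=1, p=160, q=13

160/13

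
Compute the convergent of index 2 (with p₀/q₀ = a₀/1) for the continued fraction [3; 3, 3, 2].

33/10

Using pₖ = aₖpₖ₋₁ + pₖ₋₂, qₖ = aₖqₖ₋₁ + qₖ₋₂ (with p₋₁=1, p₋₂=0, q₋₁=0, q₋₂=1):
  k=0: a=3, p=3, q=1
  k=1: a=3, p=10, q=3
  k=2: a=3, p=33, q=10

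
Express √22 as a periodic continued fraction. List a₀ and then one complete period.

a₀ = ⌊√22⌋ = 4.

[4; 1, 2, 4, 2, 1, 8]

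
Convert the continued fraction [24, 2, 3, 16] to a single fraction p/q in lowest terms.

Using pₖ = aₖpₖ₋₁ + pₖ₋₂ and qₖ = aₖqₖ₋₁ + qₖ₋₂:
  k=0: a=24, p=24, q=1
  k=1: a=2, p=49, q=2
  k=2: a=3, p=171, q=7
  k=3: a=16, p=2785, q=114

2785/114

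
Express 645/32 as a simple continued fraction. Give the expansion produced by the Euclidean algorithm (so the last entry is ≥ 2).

645 = 20·32 + 5
32 = 6·5 + 2
5 = 2·2 + 1
2 = 2·1 + 0  (stop)
So 645/32 = [20; 6, 2, 2].

[20; 6, 2, 2]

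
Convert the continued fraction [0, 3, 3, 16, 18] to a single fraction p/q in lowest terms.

Using pₖ = aₖpₖ₋₁ + pₖ₋₂ and qₖ = aₖqₖ₋₁ + qₖ₋₂:
  k=0: a=0, p=0, q=1
  k=1: a=3, p=1, q=3
  k=2: a=3, p=3, q=10
  k=3: a=16, p=49, q=163
  k=4: a=18, p=885, q=2944

885/2944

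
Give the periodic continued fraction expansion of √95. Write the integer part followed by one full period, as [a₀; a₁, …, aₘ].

a₀ = ⌊√95⌋ = 9.
With m₀=0, d₀=1 and mₖ₊₁ = dₖaₖ − mₖ, dₖ₊₁ = (n − mₖ₊₁²)/dₖ, aₖ₊₁ = ⌊(a₀+mₖ₊₁)/dₖ₊₁⌋:
  k=1: m=9, d=14, a=1
  k=2: m=5, d=5, a=2
  k=3: m=5, d=14, a=1
  k=4: m=9, d=1, a=18
d=1 and a=2a₀=18 at k=4, so the next step gives (m, d) = (9, 14) again — its k=1 value — and the period has length 4.

[9; 1, 2, 1, 18]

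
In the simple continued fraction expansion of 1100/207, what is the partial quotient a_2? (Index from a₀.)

5

1100 = 5·207 + 65   →  a_0 = 5
207 = 3·65 + 12   →  a_1 = 3
65 = 5·12 + 5   →  a_2 = 5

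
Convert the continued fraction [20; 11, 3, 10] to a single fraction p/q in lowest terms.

Fold from the inside: start with 10/1.
  3 + 1/10 = 31/10
  11 + 10/31 = 351/31
  20 + 31/351 = 7051/351

7051/351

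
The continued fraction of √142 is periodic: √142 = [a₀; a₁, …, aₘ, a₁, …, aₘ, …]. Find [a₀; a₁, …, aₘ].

[11; 1, 10, 1, 22]

a₀ = ⌊√142⌋ = 11.
With m₀=0, d₀=1 and mₖ₊₁ = dₖaₖ − mₖ, dₖ₊₁ = (n − mₖ₊₁²)/dₖ, aₖ₊₁ = ⌊(a₀+mₖ₊₁)/dₖ₊₁⌋:
  k=1: m=11, d=21, a=1
  k=2: m=10, d=2, a=10
  k=3: m=10, d=21, a=1
  k=4: m=11, d=1, a=22
d=1 and a=2a₀=22 at k=4, so the next step gives (m, d) = (11, 21) again — its k=1 value — and the period has length 4.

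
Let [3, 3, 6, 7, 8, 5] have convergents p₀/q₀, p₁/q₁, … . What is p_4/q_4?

Using pₖ = aₖpₖ₋₁ + pₖ₋₂, qₖ = aₖqₖ₋₁ + qₖ₋₂ (with p₋₁=1, p₋₂=0, q₋₁=0, q₋₂=1):
  k=0: a=3, p=3, q=1
  k=1: a=3, p=10, q=3
  k=2: a=6, p=63, q=19
  k=3: a=7, p=451, q=136
  k=4: a=8, p=3671, q=1107

3671/1107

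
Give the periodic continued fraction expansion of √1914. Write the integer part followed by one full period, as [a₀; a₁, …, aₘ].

a₀ = ⌊√1914⌋ = 43.
With m₀=0, d₀=1 and mₖ₊₁ = dₖaₖ − mₖ, dₖ₊₁ = (n − mₖ₊₁²)/dₖ, aₖ₊₁ = ⌊(a₀+mₖ₊₁)/dₖ₊₁⌋:
  k=1: m=43, d=65, a=1
  k=2: m=22, d=22, a=2
  k=3: m=22, d=65, a=1
  k=4: m=43, d=1, a=86
d=1 and a=2a₀=86 at k=4, so the next step gives (m, d) = (43, 65) again — its k=1 value — and the period has length 4.

[43; 1, 2, 1, 86]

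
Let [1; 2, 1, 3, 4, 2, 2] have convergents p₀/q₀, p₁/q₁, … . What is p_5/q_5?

143/105

Using pₖ = aₖpₖ₋₁ + pₖ₋₂, qₖ = aₖqₖ₋₁ + qₖ₋₂ (with p₋₁=1, p₋₂=0, q₋₁=0, q₋₂=1):
  k=0: a=1, p=1, q=1
  k=1: a=2, p=3, q=2
  k=2: a=1, p=4, q=3
  k=3: a=3, p=15, q=11
  k=4: a=4, p=64, q=47
  k=5: a=2, p=143, q=105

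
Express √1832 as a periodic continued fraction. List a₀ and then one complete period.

[42; 1, 4, 21, 4, 1, 84]

a₀ = ⌊√1832⌋ = 42.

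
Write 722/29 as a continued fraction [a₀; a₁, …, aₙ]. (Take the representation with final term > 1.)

722 = 24·29 + 26
29 = 1·26 + 3
26 = 8·3 + 2
3 = 1·2 + 1
2 = 2·1 + 0  (stop)
So 722/29 = [24; 1, 8, 1, 2].

[24; 1, 8, 1, 2]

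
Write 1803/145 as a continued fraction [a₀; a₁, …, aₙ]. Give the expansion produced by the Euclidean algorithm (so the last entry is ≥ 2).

[12; 2, 3, 3, 6]

1803 = 12*145 + 63
145 = 2*63 + 19
63 = 3*19 + 6
19 = 3*6 + 1
6 = 6*1 + 0  (stop)
So 1803/145 = [12; 2, 3, 3, 6].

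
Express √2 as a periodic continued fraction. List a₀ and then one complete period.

[1; 2]

a₀ = ⌊√2⌋ = 1.
With m₀=0, d₀=1 and mₖ₊₁ = dₖaₖ − mₖ, dₖ₊₁ = (n − mₖ₊₁²)/dₖ, aₖ₊₁ = ⌊(a₀+mₖ₊₁)/dₖ₊₁⌋:
  k=1: m=1, d=1, a=2
d=1 and a=2a₀=2 at k=1, so the next step gives (m, d) = (1, 1) again — its k=1 value — and the period has length 1.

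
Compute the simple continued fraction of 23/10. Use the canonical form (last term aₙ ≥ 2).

23 = 2·10 + 3
10 = 3·3 + 1
3 = 3·1 + 0  (stop)
So 23/10 = [2; 3, 3].

[2; 3, 3]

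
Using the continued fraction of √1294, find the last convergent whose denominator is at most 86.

√1294 = [35; 1, 34, 1, 70, …] (period length 4).
Convergents:
  p_0/q_0 = 35/1
  p_1/q_1 = 36/1
  p_2/q_2 = 1259/35
  p_3/q_3 = 1295/36
  p_4/q_4 = 91909/2555
q_3 = 36 ≤ 86 < 2555 = q_4, so the answer is 1295/36.

1295/36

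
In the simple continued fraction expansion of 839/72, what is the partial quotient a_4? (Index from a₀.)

7

839 = 11·72 + 47   →  a_0 = 11
72 = 1·47 + 25   →  a_1 = 1
47 = 1·25 + 22   →  a_2 = 1
25 = 1·22 + 3   →  a_3 = 1
22 = 7·3 + 1   →  a_4 = 7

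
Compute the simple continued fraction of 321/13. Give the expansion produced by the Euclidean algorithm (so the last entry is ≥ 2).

[24; 1, 2, 4]

321 = 24*13 + 9
13 = 1*9 + 4
9 = 2*4 + 1
4 = 4*1 + 0  (stop)
So 321/13 = [24; 1, 2, 4].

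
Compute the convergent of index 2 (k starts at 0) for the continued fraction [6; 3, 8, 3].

Using pₖ = aₖpₖ₋₁ + pₖ₋₂, qₖ = aₖqₖ₋₁ + qₖ₋₂ (with p₋₁=1, p₋₂=0, q₋₁=0, q₋₂=1):
  k=0: a=6, p=6, q=1
  k=1: a=3, p=19, q=3
  k=2: a=8, p=158, q=25

158/25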